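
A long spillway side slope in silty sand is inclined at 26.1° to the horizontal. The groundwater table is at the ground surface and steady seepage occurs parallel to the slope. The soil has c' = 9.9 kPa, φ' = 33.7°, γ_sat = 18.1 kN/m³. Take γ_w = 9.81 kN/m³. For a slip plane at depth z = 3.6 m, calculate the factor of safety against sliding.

FS = 1.01

With seepage parallel to the slope and the water table at the surface, the effective normal stress on the slip plane uses the buoyant unit weight γ' = γ_sat − γ_w while the driving shear stress uses γ_sat:
FS = [c' + γ' z cos²β tanφ'] / [γ_sat z sinβ cosβ]
γ' = 18.1 − 9.81 = 8.29 kN/m³
Numerator = 9.9 + 8.29·3.6·cos²26.1°·tan33.7° = 9.9 + 8.29·3.6·0.8065·0.6669 = 25.951 kPa
Denominator = 18.1·3.6·sin26.1°·cos26.1° = 18.1·3.6·0.4399·0.8980 = 25.743 kPa
FS = 25.951 / 25.743 = 1.008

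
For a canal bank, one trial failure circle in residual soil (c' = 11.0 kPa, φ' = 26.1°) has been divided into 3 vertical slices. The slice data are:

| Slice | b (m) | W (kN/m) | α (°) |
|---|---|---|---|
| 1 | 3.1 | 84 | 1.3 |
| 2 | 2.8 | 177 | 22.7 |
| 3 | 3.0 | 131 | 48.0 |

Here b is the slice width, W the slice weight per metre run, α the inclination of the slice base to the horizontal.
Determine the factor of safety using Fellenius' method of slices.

Ordinary method of slices: FS = Σ[c'·Δl_i + (W_i cosα_i)·tanφ'] / Σ W_i sinα_i, with Δl_i = b_i / cosα_i.
Slice 1: Δl = 3.1/cos1.3° = 3.101 m; N'_1 = 84·cos1.3° = 84.0; c'Δl = 34.11; W sinα = 1.9
Slice 2: Δl = 2.8/cos22.7° = 3.035 m; N'_2 = 177·cos22.7° = 163.3; c'Δl = 33.39; W sinα = 68.3
Slice 3: Δl = 3.0/cos48.0° = 4.483 m; N'_3 = 131·cos48.0° = 87.7; c'Δl = 49.32; W sinα = 97.4
Σc'Δl = 116.8 kN/m; ΣN' = 334.9 kN/m; ΣW sinα = 167.6 kN/m
Resisting = 116.8 + 334.9·tan26.1° = 116.8 + 164.1 = 280.9 kN/m
FS = 280.9 / 167.6 = 1.676

FS = 1.68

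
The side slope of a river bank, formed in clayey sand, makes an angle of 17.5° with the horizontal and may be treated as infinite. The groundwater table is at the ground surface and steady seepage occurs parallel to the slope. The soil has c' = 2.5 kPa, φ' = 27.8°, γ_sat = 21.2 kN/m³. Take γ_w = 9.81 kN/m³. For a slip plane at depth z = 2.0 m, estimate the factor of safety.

FS = 1.10

With seepage parallel to the slope and the water table at the surface, the effective normal stress on the slip plane uses the buoyant unit weight γ' = γ_sat − γ_w while the driving shear stress uses γ_sat:
FS = [c' + γ' z cos²β tanφ'] / [γ_sat z sinβ cosβ]
γ' = 21.2 − 9.81 = 11.39 kN/m³
Numerator = 2.5 + 11.39·2.0·cos²17.5°·tan27.8° = 2.5 + 11.39·2.0·0.9096·0.5272 = 13.424 kPa
Denominator = 21.2·2.0·sin17.5°·cos17.5° = 21.2·2.0·0.3007·0.9537 = 12.160 kPa
FS = 13.424 / 12.160 = 1.104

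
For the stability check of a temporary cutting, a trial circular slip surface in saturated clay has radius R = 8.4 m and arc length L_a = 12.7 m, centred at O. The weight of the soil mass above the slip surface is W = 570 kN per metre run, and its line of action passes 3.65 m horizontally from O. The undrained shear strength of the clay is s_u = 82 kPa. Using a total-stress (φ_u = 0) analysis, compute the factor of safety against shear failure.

FS = 4.20

Taking moments about the centre O, the resisting moment is provided by the undrained shear strength acting along the arc:
M_R = s_u·L_a·R = 82·12.70·8.4 = 8747.8 kN·m/m
M_D = W·d = 570·3.65 = 2080.5 kN·m/m
FS = M_R / M_D = 8747.8 / 2080.5 = 4.205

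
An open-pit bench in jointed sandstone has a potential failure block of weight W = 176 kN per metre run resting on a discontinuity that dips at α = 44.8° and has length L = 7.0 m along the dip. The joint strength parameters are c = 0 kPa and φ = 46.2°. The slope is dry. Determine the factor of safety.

Resolving the block weight along and normal to the plane and applying the Mohr–Coulomb strength on the joint:
N' = W cosα = 176·cos44.8° = 124.9 kN/m
Driving force T = W sinα = 176·sin44.8° = 124.0 kN/m
Resisting force R = c·L + N'·tanφ = 0·7.0 + 124.9·tan46.2° = 0.0 + 130.2 = 130.2 kN/m
FS = R / T = 130.2 / 124.0 = 1.050

FS = 1.05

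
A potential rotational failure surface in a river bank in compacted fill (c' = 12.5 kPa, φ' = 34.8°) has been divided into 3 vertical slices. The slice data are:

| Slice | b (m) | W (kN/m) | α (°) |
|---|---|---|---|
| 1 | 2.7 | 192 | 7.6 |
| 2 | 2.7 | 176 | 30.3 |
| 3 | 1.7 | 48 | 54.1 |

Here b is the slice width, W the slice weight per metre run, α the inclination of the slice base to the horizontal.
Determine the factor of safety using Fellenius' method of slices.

Ordinary method of slices: FS = Σ[c'·Δl_i + (W_i cosα_i)·tanφ'] / Σ W_i sinα_i, with Δl_i = b_i / cosα_i.
Slice 1: Δl = 2.7/cos7.6° = 2.724 m; N'_1 = 192·cos7.6° = 190.3; c'Δl = 34.05; W sinα = 25.4
Slice 2: Δl = 2.7/cos30.3° = 3.127 m; N'_2 = 176·cos30.3° = 152.0; c'Δl = 39.09; W sinα = 88.8
Slice 3: Δl = 1.7/cos54.1° = 2.899 m; N'_3 = 48·cos54.1° = 28.1; c'Δl = 36.24; W sinα = 38.9
Σc'Δl = 109.4 kN/m; ΣN' = 370.4 kN/m; ΣW sinα = 153.1 kN/m
Resisting = 109.4 + 370.4·tan34.8° = 109.4 + 257.4 = 366.8 kN/m
FS = 366.8 / 153.1 = 2.396

FS = 2.40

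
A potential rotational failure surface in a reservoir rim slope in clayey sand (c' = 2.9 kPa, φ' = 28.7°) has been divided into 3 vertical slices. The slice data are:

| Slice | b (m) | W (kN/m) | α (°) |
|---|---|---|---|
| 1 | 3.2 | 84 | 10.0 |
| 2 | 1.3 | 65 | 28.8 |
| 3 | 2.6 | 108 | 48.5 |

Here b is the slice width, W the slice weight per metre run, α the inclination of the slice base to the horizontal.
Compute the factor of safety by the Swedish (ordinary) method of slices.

Ordinary method of slices: FS = Σ[c'·Δl_i + (W_i cosα_i)·tanφ'] / Σ W_i sinα_i, with Δl_i = b_i / cosα_i.
Slice 1: Δl = 3.2/cos10.0° = 3.249 m; N'_1 = 84·cos10.0° = 82.7; c'Δl = 9.42; W sinα = 14.6
Slice 2: Δl = 1.3/cos28.8° = 1.483 m; N'_2 = 65·cos28.8° = 57.0; c'Δl = 4.30; W sinα = 31.3
Slice 3: Δl = 2.6/cos48.5° = 3.924 m; N'_3 = 108·cos48.5° = 71.6; c'Δl = 11.38; W sinα = 80.9
Σc'Δl = 25.1 kN/m; ΣN' = 211.2 kN/m; ΣW sinα = 126.8 kN/m
Resisting = 25.1 + 211.2·tan28.7° = 25.1 + 115.7 = 140.8 kN/m
FS = 140.8 / 126.8 = 1.110

FS = 1.11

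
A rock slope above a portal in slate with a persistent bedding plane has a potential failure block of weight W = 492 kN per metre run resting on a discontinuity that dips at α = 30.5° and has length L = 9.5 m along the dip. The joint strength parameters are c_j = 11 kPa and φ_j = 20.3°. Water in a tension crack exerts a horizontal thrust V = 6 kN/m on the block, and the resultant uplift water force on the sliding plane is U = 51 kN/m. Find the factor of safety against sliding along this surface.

Resolving the block weight along and normal to the plane and applying the Mohr–Coulomb strength on the joint:
N' = W cosα − U − V sinα = 492·cos30.5° − 51 − 6·sin30.5° = 369.9 kN/m
Driving force T = W sinα + V cosα = 492·sin30.5° + 6·cos30.5° = 254.9 kN/m
Resisting force R = c_j·L + N'·tanφ_j = 11·9.5 + 369.9·tan20.3° = 104.5 + 136.8 = 241.3 kN/m
FS = R / T = 241.3 / 254.9 = 0.947

FS = 0.95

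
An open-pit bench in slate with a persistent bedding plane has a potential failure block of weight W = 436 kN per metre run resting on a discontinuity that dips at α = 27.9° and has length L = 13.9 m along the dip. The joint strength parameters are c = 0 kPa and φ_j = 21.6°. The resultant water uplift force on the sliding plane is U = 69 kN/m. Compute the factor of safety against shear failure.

Resolving the block weight along and normal to the plane and applying the Mohr–Coulomb strength on the joint:
N' = W cosα − U = 436·cos27.9° − 69 = 316.3 kN/m
Driving force T = W sinα = 436·sin27.9° = 204.0 kN/m
Resisting force R = c·L + N'·tanφ_j = 0·13.9 + 316.3·tan21.6° = 0.0 + 125.2 = 125.2 kN/m
FS = R / T = 125.2 / 204.0 = 0.614

FS = 0.61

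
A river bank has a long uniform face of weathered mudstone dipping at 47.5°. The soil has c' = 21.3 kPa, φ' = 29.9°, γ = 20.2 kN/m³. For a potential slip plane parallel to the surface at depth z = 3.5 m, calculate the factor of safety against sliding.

FS = 1.13

For an infinite slope with a slip plane parallel to the surface (no pore pressure): FS = [c' + γz cos²β tanφ'] / [γz sinβ cosβ].
γz = 20.2·3.5 = 70.70 kN/m²
Numerator = 21.3 + 70.70·cos²47.5°·tan29.9° = 21.3 + 70.70·0.4564·0.5750 = 39.856 kPa
Denominator = 70.70·sin47.5°·cos47.5° = 70.70·0.7373·0.6756 = 35.215 kPa
FS = 39.856 / 35.215 = 1.132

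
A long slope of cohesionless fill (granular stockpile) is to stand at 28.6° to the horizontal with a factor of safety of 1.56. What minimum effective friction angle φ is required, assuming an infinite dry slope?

φ = 40.4°

FS = tanφ/tanβ ⇒ tanφ = FS · tanβ = 1.56 · tan28.6° = 0.8505
φ = arctan(0.8505) = 40.38°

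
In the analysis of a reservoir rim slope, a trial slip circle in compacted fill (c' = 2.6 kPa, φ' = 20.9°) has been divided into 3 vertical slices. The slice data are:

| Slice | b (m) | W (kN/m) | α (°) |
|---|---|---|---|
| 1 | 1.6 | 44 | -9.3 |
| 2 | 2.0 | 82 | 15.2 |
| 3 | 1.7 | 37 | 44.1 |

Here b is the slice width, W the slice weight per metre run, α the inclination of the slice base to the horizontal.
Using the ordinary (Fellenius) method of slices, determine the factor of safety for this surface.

FS = 1.81

Ordinary method of slices: FS = Σ[c'·Δl_i + (W_i cosα_i)·tanφ'] / Σ W_i sinα_i, with Δl_i = b_i / cosα_i.
Slice 1: Δl = 1.6/cos(-9.3°) = 1.621 m; N'_1 = 44·cos(-9.3°) = 43.4; c'Δl = 4.22; W sinα = -7.1
Slice 2: Δl = 2.0/cos15.2° = 2.073 m; N'_2 = 82·cos15.2° = 79.1; c'Δl = 5.39; W sinα = 21.5
Slice 3: Δl = 1.7/cos44.1° = 2.367 m; N'_3 = 37·cos44.1° = 26.6; c'Δl = 6.15; W sinα = 25.7
Σc'Δl = 15.8 kN/m; ΣN' = 149.1 kN/m; ΣW sinα = 40.1 kN/m
Resisting = 15.8 + 149.1·tan20.9° = 15.8 + 56.9 = 72.7 kN/m
FS = 72.7 / 40.1 = 1.811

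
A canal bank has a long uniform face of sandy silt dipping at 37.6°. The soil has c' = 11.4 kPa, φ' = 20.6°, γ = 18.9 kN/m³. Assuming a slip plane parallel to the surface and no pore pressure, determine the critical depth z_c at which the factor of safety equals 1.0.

z_c = 2.44 m

Setting FS = 1.00 in FS = [c' + γz cos²β tanφ'] / [γz sinβ cosβ] and solving for z:
z = c' / [γ cosβ (FS·sinβ − cosβ·tanφ')]
  = 11.4 / [18.9·cos37.6°·(1.00·sin37.6° − cos37.6°·tan20.6°)]
  = 11.4 / [18.9·0.7923·(1.00·0.6101 − 0.7923·0.3759)]
  = 11.4 / 4.6771 = 2.437 m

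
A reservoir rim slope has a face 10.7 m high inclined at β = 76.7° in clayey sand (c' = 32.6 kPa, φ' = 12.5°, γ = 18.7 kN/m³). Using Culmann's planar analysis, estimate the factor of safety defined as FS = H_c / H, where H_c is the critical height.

H_c = (4c'/γ) · sinβ cosφ' / [1 − cos(β − φ')]
    = (4·32.6/18.7) · sin76.7°·cos12.5° / [1 − cos64.2°]
    = 6.973 · 0.9501 / 0.5648 = 11.73 m
FS = H_c / H = 11.73 / 10.7 = 1.096

FS = 1.10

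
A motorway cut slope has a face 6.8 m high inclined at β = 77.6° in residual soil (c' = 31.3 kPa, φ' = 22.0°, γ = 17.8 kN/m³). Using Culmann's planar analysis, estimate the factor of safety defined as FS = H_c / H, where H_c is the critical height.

FS = 2.15

H_c = (4c'/γ) · sinβ cosφ' / [1 − cos(β − φ')]
    = (4·31.3/17.8) · sin77.6°·cos22.0° / [1 − cos55.6°]
    = 7.034 · 0.9056 / 0.4350 = 14.64 m
FS = H_c / H = 14.64 / 6.8 = 2.153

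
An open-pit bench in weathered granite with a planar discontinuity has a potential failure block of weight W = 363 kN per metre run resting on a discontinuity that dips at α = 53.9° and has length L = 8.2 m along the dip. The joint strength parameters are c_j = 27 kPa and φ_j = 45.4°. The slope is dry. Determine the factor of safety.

Resolving the block weight along and normal to the plane and applying the Mohr–Coulomb strength on the joint:
N' = W cosα = 363·cos53.9° = 213.9 kN/m
Driving force T = W sinα = 363·sin53.9° = 293.3 kN/m
Resisting force R = c_j·L + N'·tanφ_j = 27·8.2 + 213.9·tan45.4° = 221.4 + 216.9 = 438.3 kN/m
FS = R / T = 438.3 / 293.3 = 1.494

FS = 1.49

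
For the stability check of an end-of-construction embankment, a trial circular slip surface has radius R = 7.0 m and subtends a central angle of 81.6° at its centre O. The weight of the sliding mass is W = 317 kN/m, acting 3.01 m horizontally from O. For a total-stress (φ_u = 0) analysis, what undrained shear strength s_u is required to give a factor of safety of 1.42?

s_u = 19.4 kPa

FS = s_u·L_a·R / (W·d), so s_u = FS·W·d / (L_a·R).
Arc length L_a = R·θ = 7.0·(81.6°·π/180) = 7.0·1.4242 = 9.97 m
s_u = 1.42·317·3.01 / (9.97·7.0) = 1354.9 / 69.79 = 19.42 kPa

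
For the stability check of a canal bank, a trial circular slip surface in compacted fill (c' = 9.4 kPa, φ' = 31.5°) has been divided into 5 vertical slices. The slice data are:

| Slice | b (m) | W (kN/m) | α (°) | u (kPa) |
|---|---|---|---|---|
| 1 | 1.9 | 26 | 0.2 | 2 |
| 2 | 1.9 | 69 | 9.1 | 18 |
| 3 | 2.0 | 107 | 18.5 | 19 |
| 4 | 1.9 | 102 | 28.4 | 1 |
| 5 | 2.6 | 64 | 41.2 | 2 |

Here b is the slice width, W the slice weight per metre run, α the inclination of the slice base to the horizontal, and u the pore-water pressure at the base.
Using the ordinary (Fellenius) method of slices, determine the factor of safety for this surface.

FS = 1.91

Ordinary method of slices: FS = Σ[c'·Δl_i + (W_i cosα_i − u_i·Δl_i)·tanφ'] / Σ W_i sinα_i, with Δl_i = b_i / cosα_i.
Slice 1: Δl = 1.9/cos0.2° = 1.900 m; N'_1 = 26·cos0.2° − 2·1.900 = 22.2; c'Δl = 17.86; W sinα = 0.1
Slice 2: Δl = 1.9/cos9.1° = 1.924 m; N'_2 = 69·cos9.1° − 18·1.924 = 33.5; c'Δl = 18.09; W sinα = 10.9
Slice 3: Δl = 2.0/cos18.5° = 2.109 m; N'_3 = 107·cos18.5° − 19·2.109 = 61.4; c'Δl = 19.82; W sinα = 34.0
Slice 4: Δl = 1.9/cos28.4° = 2.160 m; N'_4 = 102·cos28.4° − 1·2.160 = 87.6; c'Δl = 20.30; W sinα = 48.5
Slice 5: Δl = 2.6/cos41.2° = 3.456 m; N'_5 = 64·cos41.2° − 2·3.456 = 41.2; c'Δl = 32.48; W sinα = 42.2
Σc'Δl = 108.6 kN/m; ΣN' = 245.9 kN/m; ΣW sinα = 135.6 kN/m
Resisting = 108.6 + 245.9·tan31.5° = 108.6 + 150.7 = 259.2 kN/m
FS = 259.2 / 135.6 = 1.912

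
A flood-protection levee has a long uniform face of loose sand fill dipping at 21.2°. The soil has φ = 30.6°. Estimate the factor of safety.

FS = 1.52

For a dry cohesionless infinite slope the factor of safety is FS = tanφ / tanβ.
FS = tan30.6° / tan21.2° = 0.5914 / 0.3879 = 1.525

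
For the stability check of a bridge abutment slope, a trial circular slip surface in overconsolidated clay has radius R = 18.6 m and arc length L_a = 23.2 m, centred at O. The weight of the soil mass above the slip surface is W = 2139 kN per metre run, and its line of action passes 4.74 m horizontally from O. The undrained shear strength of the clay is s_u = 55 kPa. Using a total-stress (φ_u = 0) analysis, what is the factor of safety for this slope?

Taking moments about the centre O, the resisting moment is provided by the undrained shear strength acting along the arc:
M_R = s_u·L_a·R = 55·23.20·18.6 = 23733.6 kN·m/m
M_D = W·d = 2139·4.74 = 10138.9 kN·m/m
FS = M_R / M_D = 23733.6 / 10138.9 = 2.341

FS = 2.34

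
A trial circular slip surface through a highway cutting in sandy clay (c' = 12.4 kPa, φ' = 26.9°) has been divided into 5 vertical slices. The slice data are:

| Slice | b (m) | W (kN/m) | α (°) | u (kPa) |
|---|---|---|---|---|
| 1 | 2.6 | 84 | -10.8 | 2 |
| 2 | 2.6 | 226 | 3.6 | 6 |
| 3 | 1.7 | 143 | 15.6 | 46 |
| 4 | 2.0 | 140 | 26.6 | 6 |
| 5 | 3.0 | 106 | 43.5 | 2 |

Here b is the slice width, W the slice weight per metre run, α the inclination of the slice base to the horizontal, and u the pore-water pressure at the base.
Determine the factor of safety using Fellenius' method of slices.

Ordinary method of slices: FS = Σ[c'·Δl_i + (W_i cosα_i − u_i·Δl_i)·tanφ'] / Σ W_i sinα_i, with Δl_i = b_i / cosα_i.
Slice 1: Δl = 2.6/cos(-10.8°) = 2.647 m; N'_1 = 84·cos(-10.8°) − 2·2.647 = 77.2; c'Δl = 32.82; W sinα = -15.7
Slice 2: Δl = 2.6/cos3.6° = 2.605 m; N'_2 = 226·cos3.6° − 6·2.605 = 209.9; c'Δl = 32.30; W sinα = 14.2
Slice 3: Δl = 1.7/cos15.6° = 1.765 m; N'_3 = 143·cos15.6° − 46·1.765 = 56.5; c'Δl = 21.89; W sinα = 38.5
Slice 4: Δl = 2.0/cos26.6° = 2.237 m; N'_4 = 140·cos26.6° − 6·2.237 = 111.8; c'Δl = 27.74; W sinα = 62.7
Slice 5: Δl = 3.0/cos43.5° = 4.136 m; N'_5 = 106·cos43.5° − 2·4.136 = 68.6; c'Δl = 51.28; W sinα = 73.0
Σc'Δl = 166.0 kN/m; ΣN' = 524.1 kN/m; ΣW sinα = 172.6 kN/m
Resisting = 166.0 + 524.1·tan26.9° = 166.0 + 265.9 = 431.9 kN/m
FS = 431.9 / 172.6 = 2.503

FS = 2.50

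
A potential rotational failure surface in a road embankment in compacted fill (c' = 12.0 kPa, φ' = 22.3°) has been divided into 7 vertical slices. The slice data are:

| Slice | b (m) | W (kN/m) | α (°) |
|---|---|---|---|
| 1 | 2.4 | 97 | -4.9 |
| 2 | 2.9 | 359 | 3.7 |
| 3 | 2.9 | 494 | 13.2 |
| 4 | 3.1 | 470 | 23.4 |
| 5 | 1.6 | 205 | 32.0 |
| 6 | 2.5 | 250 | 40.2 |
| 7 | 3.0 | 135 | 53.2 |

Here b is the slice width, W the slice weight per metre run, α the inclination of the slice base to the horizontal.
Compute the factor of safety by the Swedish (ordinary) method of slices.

Ordinary method of slices: FS = Σ[c'·Δl_i + (W_i cosα_i)·tanφ'] / Σ W_i sinα_i, with Δl_i = b_i / cosα_i.
Slice 1: Δl = 2.4/cos(-4.9°) = 2.409 m; N'_1 = 97·cos(-4.9°) = 96.6; c'Δl = 28.91; W sinα = -8.3
Slice 2: Δl = 2.9/cos3.7° = 2.906 m; N'_2 = 359·cos3.7° = 358.3; c'Δl = 34.87; W sinα = 23.2
Slice 3: Δl = 2.9/cos13.2° = 2.979 m; N'_3 = 494·cos13.2° = 480.9; c'Δl = 35.74; W sinα = 112.8
Slice 4: Δl = 3.1/cos23.4° = 3.378 m; N'_4 = 470·cos23.4° = 431.3; c'Δl = 40.53; W sinα = 186.7
Slice 5: Δl = 1.6/cos32.0° = 1.887 m; N'_5 = 205·cos32.0° = 173.8; c'Δl = 22.64; W sinα = 108.6
Slice 6: Δl = 2.5/cos40.2° = 3.273 m; N'_6 = 250·cos40.2° = 190.9; c'Δl = 39.28; W sinα = 161.4
Slice 7: Δl = 3.0/cos53.2° = 5.008 m; N'_7 = 135·cos53.2° = 80.9; c'Δl = 60.10; W sinα = 108.1
Σc'Δl = 262.1 kN/m; ΣN' = 1812.9 kN/m; ΣW sinα = 692.4 kN/m
Resisting = 262.1 + 1812.9·tan22.3° = 262.1 + 743.5 = 1005.6 kN/m
FS = 1005.6 / 692.4 = 1.452

FS = 1.45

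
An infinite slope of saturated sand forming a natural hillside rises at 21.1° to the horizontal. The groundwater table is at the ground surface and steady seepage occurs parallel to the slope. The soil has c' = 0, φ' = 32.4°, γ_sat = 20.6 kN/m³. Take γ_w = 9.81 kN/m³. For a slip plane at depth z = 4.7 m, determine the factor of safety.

FS = 0.86

With seepage parallel to the slope and the water table at the surface, the effective normal stress on the slip plane uses the buoyant unit weight γ' = γ_sat − γ_w while the driving shear stress uses γ_sat:
FS = [c' + γ' z cos²β tanφ'] / [γ_sat z sinβ cosβ]
(For c' = 0 this reduces to FS = (γ'/γ_sat)·tanφ'/tanβ.)
γ' = 20.6 − 9.81 = 10.79 kN/m³
Numerator = 0.0 + 10.79·4.7·cos²21.1°·tan32.4° = 0.0 + 10.79·4.7·0.8704·0.6346 = 28.013 kPa
Denominator = 20.6·4.7·sin21.1°·cos21.1° = 20.6·4.7·0.3600·0.9330 = 32.518 kPa
FS = 28.013 / 32.518 = 0.861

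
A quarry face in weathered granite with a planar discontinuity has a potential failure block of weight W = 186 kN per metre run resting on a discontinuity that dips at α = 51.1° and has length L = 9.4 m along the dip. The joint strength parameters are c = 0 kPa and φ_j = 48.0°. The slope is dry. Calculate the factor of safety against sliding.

FS = 0.90

Resolving the block weight along and normal to the plane and applying the Mohr–Coulomb strength on the joint:
N' = W cosα = 186·cos51.1° = 116.8 kN/m
Driving force T = W sinα = 186·sin51.1° = 144.8 kN/m
Resisting force R = c·L + N'·tanφ_j = 0·9.4 + 116.8·tan48.0° = 0.0 + 129.7 = 129.7 kN/m
FS = R / T = 129.7 / 144.8 = 0.896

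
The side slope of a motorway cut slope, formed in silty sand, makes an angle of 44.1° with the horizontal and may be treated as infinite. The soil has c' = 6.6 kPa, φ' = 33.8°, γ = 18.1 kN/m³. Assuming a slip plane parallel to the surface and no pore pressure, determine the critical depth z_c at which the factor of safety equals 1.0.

z_c = 2.36 m

Setting FS = 1.00 in FS = [c' + γz cos²β tanφ'] / [γz sinβ cosβ] and solving for z:
z = c' / [γ cosβ (FS·sinβ − cosβ·tanφ')]
  = 6.6 / [18.1·cos44.1°·(1.00·sin44.1° − cos44.1°·tan33.8°)]
  = 6.6 / [18.1·0.7181·(1.00·0.6959 − 0.7181·0.6694)]
  = 6.6 / 2.7968 = 2.360 m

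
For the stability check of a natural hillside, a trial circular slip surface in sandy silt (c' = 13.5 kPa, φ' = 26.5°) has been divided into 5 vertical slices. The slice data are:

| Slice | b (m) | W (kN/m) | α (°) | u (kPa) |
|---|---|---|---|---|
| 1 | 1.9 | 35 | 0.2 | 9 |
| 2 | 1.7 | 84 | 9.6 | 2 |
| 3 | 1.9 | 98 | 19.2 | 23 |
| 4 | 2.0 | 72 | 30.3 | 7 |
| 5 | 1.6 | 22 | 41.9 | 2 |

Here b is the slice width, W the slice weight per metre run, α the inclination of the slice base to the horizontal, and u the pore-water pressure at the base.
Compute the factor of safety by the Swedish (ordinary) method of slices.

FS = 2.43

Ordinary method of slices: FS = Σ[c'·Δl_i + (W_i cosα_i − u_i·Δl_i)·tanφ'] / Σ W_i sinα_i, with Δl_i = b_i / cosα_i.
Slice 1: Δl = 1.9/cos0.2° = 1.900 m; N'_1 = 35·cos0.2° − 9·1.900 = 17.9; c'Δl = 25.65; W sinα = 0.1
Slice 2: Δl = 1.7/cos9.6° = 1.724 m; N'_2 = 84·cos9.6° − 2·1.724 = 79.4; c'Δl = 23.28; W sinα = 14.0
Slice 3: Δl = 1.9/cos19.2° = 2.012 m; N'_3 = 98·cos19.2° − 23·2.012 = 46.3; c'Δl = 27.16; W sinα = 32.2
Slice 4: Δl = 2.0/cos30.3° = 2.316 m; N'_4 = 72·cos30.3° − 7·2.316 = 45.9; c'Δl = 31.27; W sinα = 36.3
Slice 5: Δl = 1.6/cos41.9° = 2.150 m; N'_5 = 22·cos41.9° − 2·2.150 = 12.1; c'Δl = 29.02; W sinα = 14.7
Σc'Δl = 136.4 kN/m; ΣN' = 201.6 kN/m; ΣW sinα = 97.4 kN/m
Resisting = 136.4 + 201.6·tan26.5° = 136.4 + 100.5 = 236.9 kN/m
FS = 236.9 / 97.4 = 2.433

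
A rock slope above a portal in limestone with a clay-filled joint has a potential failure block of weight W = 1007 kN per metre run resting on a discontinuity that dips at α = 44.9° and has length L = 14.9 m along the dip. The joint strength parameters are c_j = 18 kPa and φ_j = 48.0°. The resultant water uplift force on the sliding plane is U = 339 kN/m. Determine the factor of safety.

Resolving the block weight along and normal to the plane and applying the Mohr–Coulomb strength on the joint:
N' = W cosα − U = 1007·cos44.9° − 339 = 374.3 kN/m
Driving force T = W sinα = 1007·sin44.9° = 710.8 kN/m
Resisting force R = c_j·L + N'·tanφ_j = 18·14.9 + 374.3·tan48.0° = 268.2 + 415.7 = 683.9 kN/m
FS = R / T = 683.9 / 710.8 = 0.962

FS = 0.96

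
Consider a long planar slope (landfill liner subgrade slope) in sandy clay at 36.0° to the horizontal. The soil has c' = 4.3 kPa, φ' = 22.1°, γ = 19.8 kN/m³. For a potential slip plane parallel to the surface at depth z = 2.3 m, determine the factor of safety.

For an infinite slope with a slip plane parallel to the surface (no pore pressure): FS = [c' + γz cos²β tanφ'] / [γz sinβ cosβ].
γz = 19.8·2.3 = 45.54 kN/m²
Numerator = 4.3 + 45.54·cos²36.0°·tan22.1° = 4.3 + 45.54·0.6545·0.4061 = 16.403 kPa
Denominator = 45.54·sin36.0°·cos36.0° = 45.54·0.5878·0.8090 = 21.656 kPa
FS = 16.403 / 21.656 = 0.757

FS = 0.76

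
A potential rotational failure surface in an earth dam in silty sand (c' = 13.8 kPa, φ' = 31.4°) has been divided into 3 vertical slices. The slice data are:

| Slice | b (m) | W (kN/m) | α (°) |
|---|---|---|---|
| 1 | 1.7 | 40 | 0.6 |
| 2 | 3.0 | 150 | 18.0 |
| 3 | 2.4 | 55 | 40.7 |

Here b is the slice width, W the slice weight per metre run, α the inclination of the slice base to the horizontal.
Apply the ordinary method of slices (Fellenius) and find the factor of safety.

FS = 3.00

Ordinary method of slices: FS = Σ[c'·Δl_i + (W_i cosα_i)·tanφ'] / Σ W_i sinα_i, with Δl_i = b_i / cosα_i.
Slice 1: Δl = 1.7/cos0.6° = 1.700 m; N'_1 = 40·cos0.6° = 40.0; c'Δl = 23.46; W sinα = 0.4
Slice 2: Δl = 3.0/cos18.0° = 3.154 m; N'_2 = 150·cos18.0° = 142.7; c'Δl = 43.53; W sinα = 46.4
Slice 3: Δl = 2.4/cos40.7° = 3.166 m; N'_3 = 55·cos40.7° = 41.7; c'Δl = 43.69; W sinα = 35.9
Σc'Δl = 110.7 kN/m; ΣN' = 224.4 kN/m; ΣW sinα = 82.6 kN/m
Resisting = 110.7 + 224.4·tan31.4° = 110.7 + 136.9 = 247.6 kN/m
FS = 247.6 / 82.6 = 2.997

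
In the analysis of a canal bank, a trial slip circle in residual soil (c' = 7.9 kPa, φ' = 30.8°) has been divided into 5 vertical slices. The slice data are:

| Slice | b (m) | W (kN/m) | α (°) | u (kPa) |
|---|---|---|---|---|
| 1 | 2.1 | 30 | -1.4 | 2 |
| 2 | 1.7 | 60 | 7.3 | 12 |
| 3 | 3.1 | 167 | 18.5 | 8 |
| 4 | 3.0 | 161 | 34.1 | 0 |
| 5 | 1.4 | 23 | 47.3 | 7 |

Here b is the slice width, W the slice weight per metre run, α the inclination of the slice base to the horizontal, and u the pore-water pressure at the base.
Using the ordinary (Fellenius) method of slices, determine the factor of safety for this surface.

Ordinary method of slices: FS = Σ[c'·Δl_i + (W_i cosα_i − u_i·Δl_i)·tanφ'] / Σ W_i sinα_i, with Δl_i = b_i / cosα_i.
Slice 1: Δl = 2.1/cos(-1.4°) = 2.101 m; N'_1 = 30·cos(-1.4°) − 2·2.101 = 25.8; c'Δl = 16.59; W sinα = -0.7
Slice 2: Δl = 1.7/cos7.3° = 1.714 m; N'_2 = 60·cos7.3° − 12·1.714 = 38.9; c'Δl = 13.54; W sinα = 7.6
Slice 3: Δl = 3.1/cos18.5° = 3.269 m; N'_3 = 167·cos18.5° − 8·3.269 = 132.2; c'Δl = 25.82; W sinα = 53.0
Slice 4: Δl = 3.0/cos34.1° = 3.623 m; N'_4 = 161·cos34.1° − 0·3.623 = 133.3; c'Δl = 28.62; W sinα = 90.3
Slice 5: Δl = 1.4/cos47.3° = 2.064 m; N'_5 = 23·cos47.3° − 7·2.064 = 1.1; c'Δl = 16.31; W sinα = 16.9
Σc'Δl = 100.9 kN/m; ΣN' = 331.4 kN/m; ΣW sinα = 167.0 kN/m
Resisting = 100.9 + 331.4·tan30.8° = 100.9 + 197.6 = 298.5 kN/m
FS = 298.5 / 167.0 = 1.787

FS = 1.79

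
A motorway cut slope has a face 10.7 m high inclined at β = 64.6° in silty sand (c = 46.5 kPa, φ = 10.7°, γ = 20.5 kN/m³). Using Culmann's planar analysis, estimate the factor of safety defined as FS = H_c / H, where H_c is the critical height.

FS = 1.83

H_c = (4c/γ) · sinβ cosφ / [1 − cos(β − φ)]
    = (4·46.5/20.5) · sin64.6°·cos10.7° / [1 − cos53.9°]
    = 9.073 · 0.8876 / 0.4108 = 19.60 m
FS = H_c / H = 19.60 / 10.7 = 1.832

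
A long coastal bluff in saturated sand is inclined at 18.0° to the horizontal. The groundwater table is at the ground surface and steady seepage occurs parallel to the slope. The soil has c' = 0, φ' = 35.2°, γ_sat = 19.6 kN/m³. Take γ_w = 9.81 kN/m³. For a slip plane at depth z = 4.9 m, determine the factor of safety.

With seepage parallel to the slope and the water table at the surface, the effective normal stress on the slip plane uses the buoyant unit weight γ' = γ_sat − γ_w while the driving shear stress uses γ_sat:
FS = [c' + γ' z cos²β tanφ'] / [γ_sat z sinβ cosβ]
(For c' = 0 this reduces to FS = (γ'/γ_sat)·tanφ'/tanβ.)
γ' = 19.6 − 9.81 = 9.79 kN/m³
Numerator = 0.0 + 9.79·4.9·cos²18.0°·tan35.2° = 0.0 + 9.79·4.9·0.9045·0.7054 = 30.608 kPa
Denominator = 19.6·4.9·sin18.0°·cos18.0° = 19.6·4.9·0.3090·0.9511 = 28.225 kPa
FS = 30.608 / 28.225 = 1.084

FS = 1.08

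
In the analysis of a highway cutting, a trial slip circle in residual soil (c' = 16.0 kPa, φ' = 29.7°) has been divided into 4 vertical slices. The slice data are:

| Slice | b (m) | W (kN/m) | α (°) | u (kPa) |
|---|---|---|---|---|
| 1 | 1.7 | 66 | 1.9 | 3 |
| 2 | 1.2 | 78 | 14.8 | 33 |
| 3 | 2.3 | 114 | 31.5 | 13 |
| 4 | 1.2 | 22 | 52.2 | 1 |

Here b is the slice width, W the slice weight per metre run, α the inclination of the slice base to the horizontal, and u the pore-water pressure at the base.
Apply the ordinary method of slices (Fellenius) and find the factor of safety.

Ordinary method of slices: FS = Σ[c'·Δl_i + (W_i cosα_i − u_i·Δl_i)·tanφ'] / Σ W_i sinα_i, with Δl_i = b_i / cosα_i.
Slice 1: Δl = 1.7/cos1.9° = 1.701 m; N'_1 = 66·cos1.9° − 3·1.701 = 60.9; c'Δl = 27.21; W sinα = 2.2
Slice 2: Δl = 1.2/cos14.8° = 1.241 m; N'_2 = 78·cos14.8° − 33·1.241 = 34.5; c'Δl = 19.86; W sinα = 19.9
Slice 3: Δl = 2.3/cos31.5° = 2.698 m; N'_3 = 114·cos31.5° − 13·2.698 = 62.1; c'Δl = 43.16; W sinα = 59.6
Slice 4: Δl = 1.2/cos52.2° = 1.958 m; N'_4 = 22·cos52.2° − 1·1.958 = 11.5; c'Δl = 31.33; W sinα = 17.4
Σc'Δl = 121.6 kN/m; ΣN' = 169.0 kN/m; ΣW sinα = 99.1 kN/m
Resisting = 121.6 + 169.0·tan29.7° = 121.6 + 96.4 = 217.9 kN/m
FS = 217.9 / 99.1 = 2.200

FS = 2.20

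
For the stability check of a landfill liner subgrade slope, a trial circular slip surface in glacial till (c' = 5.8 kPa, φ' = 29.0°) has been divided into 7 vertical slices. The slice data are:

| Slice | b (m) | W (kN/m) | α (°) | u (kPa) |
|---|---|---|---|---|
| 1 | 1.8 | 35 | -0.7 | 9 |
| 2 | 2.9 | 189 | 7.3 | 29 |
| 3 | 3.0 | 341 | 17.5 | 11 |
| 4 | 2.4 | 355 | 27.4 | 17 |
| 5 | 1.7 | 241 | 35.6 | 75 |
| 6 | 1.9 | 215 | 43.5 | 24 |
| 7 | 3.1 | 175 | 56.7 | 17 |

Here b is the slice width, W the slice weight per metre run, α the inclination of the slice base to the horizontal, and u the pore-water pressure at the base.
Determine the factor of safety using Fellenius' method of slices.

FS = 0.79

Ordinary method of slices: FS = Σ[c'·Δl_i + (W_i cosα_i − u_i·Δl_i)·tanφ'] / Σ W_i sinα_i, with Δl_i = b_i / cosα_i.
Slice 1: Δl = 1.8/cos(-0.7°) = 1.800 m; N'_1 = 35·cos(-0.7°) − 9·1.800 = 18.8; c'Δl = 10.44; W sinα = -0.4
Slice 2: Δl = 2.9/cos7.3° = 2.924 m; N'_2 = 189·cos7.3° − 29·2.924 = 102.7; c'Δl = 16.96; W sinα = 24.0
Slice 3: Δl = 3.0/cos17.5° = 3.146 m; N'_3 = 341·cos17.5° − 11·3.146 = 290.6; c'Δl = 18.24; W sinα = 102.5
Slice 4: Δl = 2.4/cos27.4° = 2.703 m; N'_4 = 355·cos27.4° − 17·2.703 = 269.2; c'Δl = 15.68; W sinα = 163.4
Slice 5: Δl = 1.7/cos35.6° = 2.091 m; N'_5 = 241·cos35.6° − 75·2.091 = 39.2; c'Δl = 12.13; W sinα = 140.3
Slice 6: Δl = 1.9/cos43.5° = 2.619 m; N'_6 = 215·cos43.5° − 24·2.619 = 93.1; c'Δl = 15.19; W sinα = 148.0
Slice 7: Δl = 3.1/cos56.7° = 5.646 m; N'_7 = 175·cos56.7° − 17·5.646 = 0.1; c'Δl = 32.75; W sinα = 146.3
Σc'Δl = 121.4 kN/m; ΣN' = 813.6 kN/m; ΣW sinα = 724.1 kN/m
Resisting = 121.4 + 813.6·tan29.0° = 121.4 + 451.0 = 572.4 kN/m
FS = 572.4 / 724.1 = 0.791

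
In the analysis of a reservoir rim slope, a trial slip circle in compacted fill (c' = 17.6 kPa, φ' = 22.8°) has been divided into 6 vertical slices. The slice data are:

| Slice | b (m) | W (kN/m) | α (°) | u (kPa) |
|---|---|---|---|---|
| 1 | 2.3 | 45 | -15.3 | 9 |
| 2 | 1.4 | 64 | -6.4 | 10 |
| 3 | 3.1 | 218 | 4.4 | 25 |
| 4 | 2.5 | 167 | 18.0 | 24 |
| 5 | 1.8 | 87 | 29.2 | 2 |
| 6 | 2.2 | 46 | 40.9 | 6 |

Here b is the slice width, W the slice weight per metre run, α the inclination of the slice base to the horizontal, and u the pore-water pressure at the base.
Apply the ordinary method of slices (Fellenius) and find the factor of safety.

FS = 3.46

Ordinary method of slices: FS = Σ[c'·Δl_i + (W_i cosα_i − u_i·Δl_i)·tanφ'] / Σ W_i sinα_i, with Δl_i = b_i / cosα_i.
Slice 1: Δl = 2.3/cos(-15.3°) = 2.385 m; N'_1 = 45·cos(-15.3°) − 9·2.385 = 21.9; c'Δl = 41.97; W sinα = -11.9
Slice 2: Δl = 1.4/cos(-6.4°) = 1.409 m; N'_2 = 64·cos(-6.4°) − 10·1.409 = 49.5; c'Δl = 24.79; W sinα = -7.1
Slice 3: Δl = 3.1/cos4.4° = 3.109 m; N'_3 = 218·cos4.4° − 25·3.109 = 139.6; c'Δl = 54.72; W sinα = 16.7
Slice 4: Δl = 2.5/cos18.0° = 2.629 m; N'_4 = 167·cos18.0° − 24·2.629 = 95.7; c'Δl = 46.26; W sinα = 51.6
Slice 5: Δl = 1.8/cos29.2° = 2.062 m; N'_5 = 87·cos29.2° − 2·2.062 = 71.8; c'Δl = 36.29; W sinα = 42.4
Slice 6: Δl = 2.2/cos40.9° = 2.911 m; N'_6 = 46·cos40.9° − 6·2.911 = 17.3; c'Δl = 51.23; W sinα = 30.1
Σc'Δl = 255.3 kN/m; ΣN' = 396.0 kN/m; ΣW sinα = 121.9 kN/m
Resisting = 255.3 + 396.0·tan22.8° = 255.3 + 166.4 = 421.7 kN/m
FS = 421.7 / 121.9 = 3.460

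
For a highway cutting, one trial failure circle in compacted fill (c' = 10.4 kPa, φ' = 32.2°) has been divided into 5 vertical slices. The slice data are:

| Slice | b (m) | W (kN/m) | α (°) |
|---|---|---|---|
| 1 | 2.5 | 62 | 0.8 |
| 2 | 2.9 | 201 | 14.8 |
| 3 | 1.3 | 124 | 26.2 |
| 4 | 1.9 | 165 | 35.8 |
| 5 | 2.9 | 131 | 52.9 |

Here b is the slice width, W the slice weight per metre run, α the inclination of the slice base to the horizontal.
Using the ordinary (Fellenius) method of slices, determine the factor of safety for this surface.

Ordinary method of slices: FS = Σ[c'·Δl_i + (W_i cosα_i)·tanφ'] / Σ W_i sinα_i, with Δl_i = b_i / cosα_i.
Slice 1: Δl = 2.5/cos0.8° = 2.500 m; N'_1 = 62·cos0.8° = 62.0; c'Δl = 26.00; W sinα = 0.9
Slice 2: Δl = 2.9/cos14.8° = 3.000 m; N'_2 = 201·cos14.8° = 194.3; c'Δl = 31.19; W sinα = 51.3
Slice 3: Δl = 1.3/cos26.2° = 1.449 m; N'_3 = 124·cos26.2° = 111.3; c'Δl = 15.07; W sinα = 54.7
Slice 4: Δl = 1.9/cos35.8° = 2.343 m; N'_4 = 165·cos35.8° = 133.8; c'Δl = 24.36; W sinα = 96.5
Slice 5: Δl = 2.9/cos52.9° = 4.808 m; N'_5 = 131·cos52.9° = 79.0; c'Δl = 50.00; W sinα = 104.5
Σc'Δl = 146.6 kN/m; ΣN' = 580.4 kN/m; ΣW sinα = 308.0 kN/m
Resisting = 146.6 + 580.4·tan32.2° = 146.6 + 365.5 = 512.1 kN/m
FS = 512.1 / 308.0 = 1.663

FS = 1.66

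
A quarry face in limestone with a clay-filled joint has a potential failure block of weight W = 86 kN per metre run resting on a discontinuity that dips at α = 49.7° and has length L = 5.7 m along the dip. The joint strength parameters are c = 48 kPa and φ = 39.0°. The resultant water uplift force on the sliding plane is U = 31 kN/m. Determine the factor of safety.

Resolving the block weight along and normal to the plane and applying the Mohr–Coulomb strength on the joint:
N' = W cosα − U = 86·cos49.7° − 31 = 24.6 kN/m
Driving force T = W sinα = 86·sin49.7° = 65.6 kN/m
Resisting force R = c·L + N'·tanφ = 48·5.7 + 24.6·tan39.0° = 273.6 + 19.9 = 293.5 kN/m
FS = R / T = 293.5 / 65.6 = 4.475

FS = 4.48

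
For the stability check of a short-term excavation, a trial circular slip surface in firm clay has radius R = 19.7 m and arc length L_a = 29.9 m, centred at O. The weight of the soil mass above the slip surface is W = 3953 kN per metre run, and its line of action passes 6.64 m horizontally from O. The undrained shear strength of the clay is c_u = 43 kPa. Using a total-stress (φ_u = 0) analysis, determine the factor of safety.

Taking moments about the centre O, the resisting moment is provided by the undrained shear strength acting along the arc:
M_R = c_u·L_a·R = 43·29.90·19.7 = 25328.3 kN·m/m
M_D = W·d = 3953·6.64 = 26247.9 kN·m/m
FS = M_R / M_D = 25328.3 / 26247.9 = 0.965

FS = 0.96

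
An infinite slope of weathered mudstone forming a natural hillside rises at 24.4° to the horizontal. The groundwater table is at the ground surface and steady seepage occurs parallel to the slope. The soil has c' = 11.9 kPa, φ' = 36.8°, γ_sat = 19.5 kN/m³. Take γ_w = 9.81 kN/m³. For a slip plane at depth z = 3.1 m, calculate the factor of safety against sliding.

With seepage parallel to the slope and the water table at the surface, the effective normal stress on the slip plane uses the buoyant unit weight γ' = γ_sat − γ_w while the driving shear stress uses γ_sat:
FS = [c' + γ' z cos²β tanφ'] / [γ_sat z sinβ cosβ]
γ' = 19.5 − 9.81 = 9.69 kN/m³
Numerator = 11.9 + 9.69·3.1·cos²24.4°·tan36.8° = 11.9 + 9.69·3.1·0.8293·0.7481 = 30.537 kPa
Denominator = 19.5·3.1·sin24.4°·cos24.4° = 19.5·3.1·0.4131·0.9107 = 22.742 kPa
FS = 30.537 / 22.742 = 1.343

FS = 1.34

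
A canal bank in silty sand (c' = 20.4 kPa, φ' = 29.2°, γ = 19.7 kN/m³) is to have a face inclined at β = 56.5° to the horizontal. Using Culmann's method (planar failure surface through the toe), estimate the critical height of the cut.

H_c = 27.07 m

Culmann's analysis gives the critical failure plane at α_cr = (β + φ')/2 = (56.5 + 29.2)/2 = 42.9°, and the critical height
H_c = (4c'/γ) · sinβ cosφ' / [1 − cos(β − φ')]
    = (4·20.4/19.7) · sin56.5°·cos29.2° / [1 − cos(27.3°)]
    = 4.142 · 0.8339·0.8729 / [1 − 0.8886]
    = 4.142 · 0.7279 / 0.1114
    = 27.07 m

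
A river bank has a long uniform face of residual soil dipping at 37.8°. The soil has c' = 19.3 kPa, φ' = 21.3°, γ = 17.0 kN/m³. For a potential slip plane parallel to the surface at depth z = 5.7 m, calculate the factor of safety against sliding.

For an infinite slope with a slip plane parallel to the surface (no pore pressure): FS = [c' + γz cos²β tanφ'] / [γz sinβ cosβ].
γz = 17.0·5.7 = 96.90 kN/m²
Numerator = 19.3 + 96.90·cos²37.8°·tan21.3° = 19.3 + 96.90·0.6243·0.3899 = 42.888 kPa
Denominator = 96.90·sin37.8°·cos37.8° = 96.90·0.6129·0.7902 = 46.928 kPa
FS = 42.888 / 46.928 = 0.914

FS = 0.91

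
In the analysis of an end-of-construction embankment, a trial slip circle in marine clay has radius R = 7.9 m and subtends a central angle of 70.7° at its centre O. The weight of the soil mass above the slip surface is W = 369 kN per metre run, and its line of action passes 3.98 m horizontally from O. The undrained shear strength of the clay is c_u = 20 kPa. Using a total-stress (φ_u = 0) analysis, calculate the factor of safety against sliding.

FS = 1.05

Taking moments about the centre O, the resisting moment is provided by the undrained shear strength acting along the arc:
Arc length L_a = R·θ = 7.9·(70.7°·π/180) = 7.9·1.2339 = 9.75 m
M_R = c_u·L_a·R = 20·9.75·7.9 = 1540.2 kN·m/m
M_D = W·d = 369·3.98 = 1468.6 kN·m/m
FS = M_R / M_D = 1540.2 / 1468.6 = 1.049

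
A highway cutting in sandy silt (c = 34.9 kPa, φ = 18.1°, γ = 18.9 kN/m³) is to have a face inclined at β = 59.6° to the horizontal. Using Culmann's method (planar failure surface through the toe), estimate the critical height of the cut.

Culmann's analysis gives the critical failure plane at α_cr = (β + φ)/2 = (59.6 + 18.1)/2 = 38.9°, and the critical height
H_c = (4c/γ) · sinβ cosφ / [1 − cos(β − φ)]
    = (4·34.9/18.9) · sin59.6°·cos18.1° / [1 − cos(41.5°)]
    = 7.386 · 0.8625·0.9505 / [1 − 0.7490]
    = 7.386 · 0.8198 / 0.2510
    = 24.12 m

H_c = 24.12 m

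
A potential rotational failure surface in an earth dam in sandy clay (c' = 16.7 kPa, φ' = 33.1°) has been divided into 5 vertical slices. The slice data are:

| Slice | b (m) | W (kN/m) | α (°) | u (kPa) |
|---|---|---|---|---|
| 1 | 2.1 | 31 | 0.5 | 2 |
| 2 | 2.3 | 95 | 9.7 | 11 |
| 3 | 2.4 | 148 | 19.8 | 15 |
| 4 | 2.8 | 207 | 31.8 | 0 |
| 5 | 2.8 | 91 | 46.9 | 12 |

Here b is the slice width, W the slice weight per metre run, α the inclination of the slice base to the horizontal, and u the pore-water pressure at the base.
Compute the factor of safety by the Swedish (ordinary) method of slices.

Ordinary method of slices: FS = Σ[c'·Δl_i + (W_i cosα_i − u_i·Δl_i)·tanφ'] / Σ W_i sinα_i, with Δl_i = b_i / cosα_i.
Slice 1: Δl = 2.1/cos0.5° = 2.100 m; N'_1 = 31·cos0.5° − 2·2.100 = 26.8; c'Δl = 35.07; W sinα = 0.3
Slice 2: Δl = 2.3/cos9.7° = 2.333 m; N'_2 = 95·cos9.7° − 11·2.333 = 68.0; c'Δl = 38.97; W sinα = 16.0
Slice 3: Δl = 2.4/cos19.8° = 2.551 m; N'_3 = 148·cos19.8° − 15·2.551 = 101.0; c'Δl = 42.60; W sinα = 50.1
Slice 4: Δl = 2.8/cos31.8° = 3.295 m; N'_4 = 207·cos31.8° − 0·3.295 = 175.9; c'Δl = 55.02; W sinα = 109.1
Slice 5: Δl = 2.8/cos46.9° = 4.098 m; N'_5 = 91·cos46.9° − 12·4.098 = 13.0; c'Δl = 68.44; W sinα = 66.4
Σc'Δl = 240.1 kN/m; ΣN' = 384.7 kN/m; ΣW sinα = 241.9 kN/m
Resisting = 240.1 + 384.7·tan33.1° = 240.1 + 250.8 = 490.9 kN/m
FS = 490.9 / 241.9 = 2.029

FS = 2.03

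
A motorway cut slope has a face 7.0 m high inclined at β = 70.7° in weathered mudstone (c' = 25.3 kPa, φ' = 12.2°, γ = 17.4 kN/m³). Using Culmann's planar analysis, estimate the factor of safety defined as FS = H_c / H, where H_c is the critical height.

H_c = (4c'/γ) · sinβ cosφ' / [1 − cos(β − φ')]
    = (4·25.3/17.4) · sin70.7°·cos12.2° / [1 − cos58.5°]
    = 5.816 · 0.9225 / 0.4775 = 11.24 m
FS = H_c / H = 11.24 / 7.0 = 1.605

FS = 1.61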